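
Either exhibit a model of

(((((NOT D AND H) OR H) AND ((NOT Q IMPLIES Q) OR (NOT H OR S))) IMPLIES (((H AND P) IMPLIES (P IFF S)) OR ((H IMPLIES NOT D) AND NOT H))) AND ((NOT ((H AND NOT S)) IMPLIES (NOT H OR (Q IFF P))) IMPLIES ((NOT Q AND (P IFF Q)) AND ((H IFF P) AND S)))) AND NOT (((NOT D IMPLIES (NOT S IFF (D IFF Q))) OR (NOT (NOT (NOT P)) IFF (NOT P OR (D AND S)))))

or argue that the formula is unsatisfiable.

No satisfying assignment exists.

The conjunct NOT (((NOT D IMPLIES (NOT S IFF (D IFF Q))) OR (NOT (NOT (NOT P)) IFF (NOT P OR (D AND S))))) is unsatisfiable on its own:
  D = True: this becomes NOT ((True OR (NOT (NOT (NOT P)) IFF (NOT P OR S)))) = False.
  D = False: simplifies to NOT (((NOT S IFF NOT Q) OR (NOT (NOT (NOT P)) IFF NOT P))).
    P = True: this becomes NOT (((NOT S IFF NOT Q) OR True)) = False.
    P = False: this becomes NOT (((NOT S IFF NOT Q) OR True)) = False.
So the whole conjunction is unsatisfiable.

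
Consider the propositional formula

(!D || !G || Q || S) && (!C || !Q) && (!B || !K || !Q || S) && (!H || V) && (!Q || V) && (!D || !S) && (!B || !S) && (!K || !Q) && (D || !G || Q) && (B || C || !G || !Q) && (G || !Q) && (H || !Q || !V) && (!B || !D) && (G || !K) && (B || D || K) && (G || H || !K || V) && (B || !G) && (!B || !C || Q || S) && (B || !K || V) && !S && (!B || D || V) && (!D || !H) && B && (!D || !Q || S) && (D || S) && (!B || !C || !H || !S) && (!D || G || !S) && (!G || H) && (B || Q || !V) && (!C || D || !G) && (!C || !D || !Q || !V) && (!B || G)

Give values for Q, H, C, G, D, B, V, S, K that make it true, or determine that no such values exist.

The formula is unsatisfiable.

Case B = True:
  (!B || !S) forces S = False.
  (!B || !D) forces D = False.
  Clause (D || S) is falsified — contradiction.
Case B = False:
  Clause (B) is falsified — contradiction.
Both cases fail, so the formula is unsatisfiable.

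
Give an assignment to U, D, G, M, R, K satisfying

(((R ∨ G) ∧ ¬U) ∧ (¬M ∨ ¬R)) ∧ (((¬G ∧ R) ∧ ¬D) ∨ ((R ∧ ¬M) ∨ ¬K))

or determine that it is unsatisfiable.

U: False, D: False, G: True, M: False, R: True, K: True

  ((R ∨ G) ∧ ¬U) ∧ (¬M ∨ ¬R) = True
    (R ∨ G) ∧ ¬U = True
      R ∨ G = True
      ¬U = True
    ¬M ∨ ¬R = True
      ¬M = True
      ¬R = False
  ((¬G ∧ R) ∧ ¬D) ∨ ((R ∧ ¬M) ∨ ¬K) = True
    (¬G ∧ R) ∧ ¬D = False
      ¬G ∧ R = False
        ¬G = False
      ¬D = True
    (R ∧ ¬M) ∨ ¬K = True
      R ∧ ¬M = True
        ¬M = True
      ¬K = False
Both conjuncts True, so the formula holds.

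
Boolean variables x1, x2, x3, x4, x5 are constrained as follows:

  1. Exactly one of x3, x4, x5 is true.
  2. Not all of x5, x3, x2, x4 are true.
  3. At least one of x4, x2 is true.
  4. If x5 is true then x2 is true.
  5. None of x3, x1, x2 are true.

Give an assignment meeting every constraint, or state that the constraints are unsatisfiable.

x1 = False; x2 = False; x3 = False; x4 = True; x5 = False

  (1) {x3, x4, x5}: 1 true — exactly one ✓
  (2) {x5, x3, x2, x4}: 1/4 true — not all ✓
  (3) {x4, x2}: 1 true — at least one ✓
  (4) x5=F ⇒ x2: vacuous ✓
  (5) {x3, x1, x2}: 0 true — none ✓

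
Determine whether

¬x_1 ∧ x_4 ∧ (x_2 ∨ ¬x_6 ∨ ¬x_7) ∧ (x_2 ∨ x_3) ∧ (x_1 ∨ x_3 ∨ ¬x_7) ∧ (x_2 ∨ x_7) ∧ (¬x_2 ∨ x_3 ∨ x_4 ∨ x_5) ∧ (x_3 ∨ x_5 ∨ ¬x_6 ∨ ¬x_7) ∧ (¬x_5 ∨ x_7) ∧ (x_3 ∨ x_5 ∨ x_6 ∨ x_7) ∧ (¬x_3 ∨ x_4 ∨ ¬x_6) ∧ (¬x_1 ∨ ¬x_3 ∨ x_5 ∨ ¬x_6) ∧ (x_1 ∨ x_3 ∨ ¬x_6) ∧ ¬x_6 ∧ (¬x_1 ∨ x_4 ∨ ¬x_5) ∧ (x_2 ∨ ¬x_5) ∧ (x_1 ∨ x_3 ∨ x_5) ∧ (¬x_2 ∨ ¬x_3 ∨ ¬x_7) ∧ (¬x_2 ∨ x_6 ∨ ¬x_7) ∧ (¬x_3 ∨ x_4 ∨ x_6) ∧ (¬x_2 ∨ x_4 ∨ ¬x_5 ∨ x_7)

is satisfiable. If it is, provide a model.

Unit clause (¬x_1) forces x_1 = False.
Unit clause (x_4) forces x_4 = True.
Unit clause (¬x_6) forces x_6 = False.
Set x_2 = True.
  then (¬x_2 ∨ x_6 ∨ ¬x_7) forces x_7 = False.
  then (¬x_5 ∨ x_7) forces x_5 = False.
  then (x_3 ∨ x_5 ∨ x_6 ∨ x_7) forces x_3 = True.
All clauses satisfied.

x_1 = False, x_2 = True, x_3 = True, x_4 = True, x_5 = False, x_6 = False, x_7 = False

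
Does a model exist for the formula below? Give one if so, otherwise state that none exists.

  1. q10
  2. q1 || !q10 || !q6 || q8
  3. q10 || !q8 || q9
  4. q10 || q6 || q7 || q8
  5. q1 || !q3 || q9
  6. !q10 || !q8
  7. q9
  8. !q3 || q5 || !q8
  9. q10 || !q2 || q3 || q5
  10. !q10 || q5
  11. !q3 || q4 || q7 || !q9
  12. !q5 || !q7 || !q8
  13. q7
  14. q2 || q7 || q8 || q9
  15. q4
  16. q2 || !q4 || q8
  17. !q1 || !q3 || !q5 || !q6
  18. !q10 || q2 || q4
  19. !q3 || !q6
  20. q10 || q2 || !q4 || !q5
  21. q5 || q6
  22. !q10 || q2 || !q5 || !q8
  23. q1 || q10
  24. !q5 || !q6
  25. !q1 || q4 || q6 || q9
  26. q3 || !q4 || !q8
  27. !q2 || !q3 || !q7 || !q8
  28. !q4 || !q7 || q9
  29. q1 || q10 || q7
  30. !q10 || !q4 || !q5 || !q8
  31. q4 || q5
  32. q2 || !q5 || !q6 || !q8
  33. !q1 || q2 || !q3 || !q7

q1: False; q2: True; q3: True; q4: True; q5: True; q6: False; q7: True; q8: False; q9: True; q10: True

Unit clause (q10) forces q10 = True.
In (!q10 || !q8) only !q8 is left, so q8 = False.
Unit clause (q9) forces q9 = True.
In (!q10 || q5) only q5 is left, so q5 = True.
Unit clause (q7) forces q7 = True.
Unit clause (q4) forces q4 = True.
In (q2 || !q4 || q8) only q2 is left, so q2 = True.
In (!q5 || !q6) only !q6 is left, so q6 = False.
Set q1 = False.
Set q3 = True.
All clauses satisfied.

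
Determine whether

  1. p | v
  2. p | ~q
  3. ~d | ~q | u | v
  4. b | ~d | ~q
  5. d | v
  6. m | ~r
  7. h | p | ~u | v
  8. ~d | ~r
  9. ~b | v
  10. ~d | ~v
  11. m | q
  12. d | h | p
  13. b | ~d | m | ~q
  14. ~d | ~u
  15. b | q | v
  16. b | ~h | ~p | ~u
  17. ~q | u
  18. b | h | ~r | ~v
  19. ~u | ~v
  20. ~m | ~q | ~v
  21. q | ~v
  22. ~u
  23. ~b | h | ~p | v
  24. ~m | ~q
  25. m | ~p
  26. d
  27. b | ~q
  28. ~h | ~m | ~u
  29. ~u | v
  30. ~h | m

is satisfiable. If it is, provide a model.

Case d = True:
  (~d | ~r) forces r = False.
  (~d | ~v) forces v = False.
  (p | v) forces p = True.
  (~b | v) forces b = False.
  (b | ~d | ~q) forces q = False.
  Clause (b | q | v) is falsified — contradiction.
Case d = False:
  Clause (d) is falsified — contradiction.
Both cases fail, so the formula is unsatisfiable.

No satisfying assignment exists.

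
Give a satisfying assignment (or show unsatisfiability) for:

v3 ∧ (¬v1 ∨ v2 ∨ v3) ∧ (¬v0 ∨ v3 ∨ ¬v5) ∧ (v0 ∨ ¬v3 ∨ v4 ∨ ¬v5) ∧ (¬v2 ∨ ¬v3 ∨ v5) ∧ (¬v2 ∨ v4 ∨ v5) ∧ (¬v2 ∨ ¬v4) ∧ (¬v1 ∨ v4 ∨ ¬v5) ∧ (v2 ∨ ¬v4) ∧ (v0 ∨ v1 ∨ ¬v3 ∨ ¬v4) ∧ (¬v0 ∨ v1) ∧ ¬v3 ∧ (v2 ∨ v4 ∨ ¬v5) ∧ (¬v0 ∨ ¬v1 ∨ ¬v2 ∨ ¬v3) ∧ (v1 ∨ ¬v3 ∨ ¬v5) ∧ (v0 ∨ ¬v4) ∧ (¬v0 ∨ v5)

Unsatisfiable

Case v3 = True:
  Clause (¬v3) is falsified — contradiction.
Case v3 = False:
  Clause (v3) is falsified — contradiction.
Both cases fail, so the formula is unsatisfiable.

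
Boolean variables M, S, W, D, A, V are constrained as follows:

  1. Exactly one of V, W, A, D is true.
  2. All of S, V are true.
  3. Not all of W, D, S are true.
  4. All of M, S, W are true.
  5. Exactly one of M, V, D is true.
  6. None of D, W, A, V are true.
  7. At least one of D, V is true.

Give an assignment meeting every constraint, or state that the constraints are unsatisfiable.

Case W = True:
  Constraint (6) is violated (W=T) — contradiction.
Case W = False:
  Constraint (4) is violated (W=F) — contradiction.
Both cases fail — unsatisfiable.

No satisfying assignment exists.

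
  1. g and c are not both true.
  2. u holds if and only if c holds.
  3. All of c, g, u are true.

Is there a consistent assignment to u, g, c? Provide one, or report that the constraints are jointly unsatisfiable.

UNSATISFIABLE

Case g = True:
  (1) with g=T forces c = False.
  Constraint (3) is violated (c=F) — contradiction.
Case g = False:
  Constraint (3) is violated (g=F) — contradiction.
Both cases fail — unsatisfiable.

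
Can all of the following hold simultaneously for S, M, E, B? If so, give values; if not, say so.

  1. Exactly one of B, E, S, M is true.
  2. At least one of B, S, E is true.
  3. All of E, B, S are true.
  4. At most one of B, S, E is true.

Case S = True:
  (1) with S=T forces B = False.
  Constraint (3) is violated (B=F) — contradiction.
Case S = False:
  Constraint (3) is violated (S=F) — contradiction.
Both cases fail — unsatisfiable.

No satisfying assignment exists.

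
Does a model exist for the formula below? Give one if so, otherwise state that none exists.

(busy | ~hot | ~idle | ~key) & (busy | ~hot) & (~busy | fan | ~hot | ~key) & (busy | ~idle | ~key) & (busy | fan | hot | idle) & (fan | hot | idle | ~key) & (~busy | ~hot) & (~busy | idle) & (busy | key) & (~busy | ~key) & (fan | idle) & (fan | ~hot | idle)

fan = True; busy = False; hot = False; idle = False; key = True

Set fan = True.
Set busy = False.
  then (busy | ~hot) forces hot = False.
  then (busy | key) forces key = True.
  then (busy | ~idle | ~key) forces idle = False.
All clauses satisfied.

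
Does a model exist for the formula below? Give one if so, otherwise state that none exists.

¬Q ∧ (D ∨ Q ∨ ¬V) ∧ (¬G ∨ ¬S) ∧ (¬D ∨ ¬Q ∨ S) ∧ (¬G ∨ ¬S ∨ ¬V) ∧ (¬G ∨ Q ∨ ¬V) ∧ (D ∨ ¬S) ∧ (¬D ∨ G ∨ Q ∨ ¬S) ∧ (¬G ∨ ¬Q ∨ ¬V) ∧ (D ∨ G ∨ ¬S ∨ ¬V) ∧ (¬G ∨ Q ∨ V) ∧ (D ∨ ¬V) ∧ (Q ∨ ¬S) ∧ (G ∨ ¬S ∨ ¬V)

Unit clause (¬Q) forces Q = False.
In (Q ∨ ¬S) only ¬S is left, so S = False.
Set V = False.
  then (¬G ∨ Q ∨ V) forces G = False.
Set D = True.
All clauses satisfied.

S: False, V: False, D: True, Q: False, G: False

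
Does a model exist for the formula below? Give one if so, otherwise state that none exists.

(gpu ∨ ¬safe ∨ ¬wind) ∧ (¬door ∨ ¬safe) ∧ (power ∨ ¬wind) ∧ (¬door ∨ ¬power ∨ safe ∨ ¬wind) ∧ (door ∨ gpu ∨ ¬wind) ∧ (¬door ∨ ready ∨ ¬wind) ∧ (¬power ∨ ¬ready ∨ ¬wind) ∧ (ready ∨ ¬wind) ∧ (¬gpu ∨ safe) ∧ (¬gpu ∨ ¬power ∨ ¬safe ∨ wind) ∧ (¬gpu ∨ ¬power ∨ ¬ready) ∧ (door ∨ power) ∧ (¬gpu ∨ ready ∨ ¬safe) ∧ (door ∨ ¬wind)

Set ready = False.
  then (ready ∨ ¬wind) forces wind = False.
Set power = True.
Set safe = True.
  then (¬door ∨ ¬safe) forces door = False.
  then (¬gpu ∨ ¬power ∨ ¬safe ∨ wind) forces gpu = False.
All clauses satisfied.

ready=F; wind=F; power=T; safe=T; gpu=F; door=F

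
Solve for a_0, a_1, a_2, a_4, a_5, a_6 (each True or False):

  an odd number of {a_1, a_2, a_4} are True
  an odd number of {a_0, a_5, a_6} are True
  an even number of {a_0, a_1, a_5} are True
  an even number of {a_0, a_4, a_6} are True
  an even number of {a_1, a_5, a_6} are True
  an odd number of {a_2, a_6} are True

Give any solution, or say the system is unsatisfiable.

Adding constraints 1, 2, 4, 5, 6 mod 2: every variable appears an even number of times on the left, so the left side is 0.
But the right sides sum to 1 (mod 2). 0 ≠ 1 — the system is inconsistent.

Unsatisfiable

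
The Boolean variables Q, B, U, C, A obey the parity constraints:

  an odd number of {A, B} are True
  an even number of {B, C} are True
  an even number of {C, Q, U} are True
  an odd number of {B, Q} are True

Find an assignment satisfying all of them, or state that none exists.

Q = False, B = True, U = True, C = True, A = False

{A, B}: 1 true → odd ✓
{B, C}: 2 true → even ✓
{C, Q, U}: 2 true → even ✓
{B, Q}: 1 true → odd ✓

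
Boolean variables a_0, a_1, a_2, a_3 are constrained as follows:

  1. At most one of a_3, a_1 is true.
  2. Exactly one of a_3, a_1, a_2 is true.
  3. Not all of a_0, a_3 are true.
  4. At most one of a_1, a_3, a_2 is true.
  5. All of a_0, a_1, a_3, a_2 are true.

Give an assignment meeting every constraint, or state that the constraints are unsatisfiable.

Case a_0 = True:
  (3) with a_0=T forces a_3 = False.
  Constraint (5) is violated (a_3=F) — contradiction.
Case a_0 = False:
  Constraint (5) is violated (a_0=F) — contradiction.
Both cases fail — unsatisfiable.

No satisfying assignment exists.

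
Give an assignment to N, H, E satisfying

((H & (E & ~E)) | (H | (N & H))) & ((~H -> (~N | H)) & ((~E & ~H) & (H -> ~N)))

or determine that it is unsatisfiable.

Unsatisfiable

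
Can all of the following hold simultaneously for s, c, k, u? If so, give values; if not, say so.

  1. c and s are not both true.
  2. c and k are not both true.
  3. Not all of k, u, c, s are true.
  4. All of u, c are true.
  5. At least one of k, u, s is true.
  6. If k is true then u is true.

s = False, c = True, k = False, u = True

  (1) c=T, s=F — not both ✓
  (2) c=T, k=F — not both ✓
  (3) {k, u, c, s}: 2/4 true — not all ✓
  (4) {u, c}: all 2 true ✓
  (5) {k, u, s}: 1 true — at least one ✓
  (6) k=F ⇒ u: vacuous ✓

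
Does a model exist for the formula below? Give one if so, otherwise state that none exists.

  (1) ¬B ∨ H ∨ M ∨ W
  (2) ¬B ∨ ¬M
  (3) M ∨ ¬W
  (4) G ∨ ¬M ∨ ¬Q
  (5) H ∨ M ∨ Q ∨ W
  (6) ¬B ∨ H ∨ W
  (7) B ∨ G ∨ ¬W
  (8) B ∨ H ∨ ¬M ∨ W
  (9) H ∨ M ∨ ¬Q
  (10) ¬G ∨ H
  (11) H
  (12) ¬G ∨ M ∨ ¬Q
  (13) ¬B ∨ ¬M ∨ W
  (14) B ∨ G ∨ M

Unit clause (H) forces H = True.
Set G = False.
Set B = False.
  then (B ∨ G ∨ ¬W) forces W = False.
  then (B ∨ G ∨ M) forces M = True.
  then (G ∨ ¬M ∨ ¬Q) forces Q = False.
All clauses satisfied.

G = False, H = True, B = False, Q = False, W = False, M = True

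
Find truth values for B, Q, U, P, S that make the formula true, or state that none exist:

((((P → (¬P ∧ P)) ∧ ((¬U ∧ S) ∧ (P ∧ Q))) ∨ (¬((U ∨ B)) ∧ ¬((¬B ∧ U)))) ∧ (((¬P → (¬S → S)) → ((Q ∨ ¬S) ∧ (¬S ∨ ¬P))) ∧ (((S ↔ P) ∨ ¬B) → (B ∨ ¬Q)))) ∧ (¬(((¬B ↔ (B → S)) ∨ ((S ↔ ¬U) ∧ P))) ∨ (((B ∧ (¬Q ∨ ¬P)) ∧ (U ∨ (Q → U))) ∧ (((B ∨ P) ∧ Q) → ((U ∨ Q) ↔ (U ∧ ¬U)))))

The formula is unsatisfiable.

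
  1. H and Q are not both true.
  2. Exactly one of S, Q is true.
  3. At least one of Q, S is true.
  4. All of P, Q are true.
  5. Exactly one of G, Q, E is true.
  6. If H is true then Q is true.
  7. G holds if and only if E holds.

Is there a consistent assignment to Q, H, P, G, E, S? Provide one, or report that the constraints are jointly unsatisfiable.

Q = True, H = False, P = True, G = False, E = False, S = False

  (1) H=F, Q=T — not both ✓
  (2) {S, Q}: 1 true — exactly one ✓
  (3) {Q, S}: 1 true — at least one ✓
  (4) {P, Q}: all 2 true ✓
  (5) {G, Q, E}: 1 true — exactly one ✓
  (6) H=F ⇒ Q: vacuous ✓
  (7) G=F, E=F — same ✓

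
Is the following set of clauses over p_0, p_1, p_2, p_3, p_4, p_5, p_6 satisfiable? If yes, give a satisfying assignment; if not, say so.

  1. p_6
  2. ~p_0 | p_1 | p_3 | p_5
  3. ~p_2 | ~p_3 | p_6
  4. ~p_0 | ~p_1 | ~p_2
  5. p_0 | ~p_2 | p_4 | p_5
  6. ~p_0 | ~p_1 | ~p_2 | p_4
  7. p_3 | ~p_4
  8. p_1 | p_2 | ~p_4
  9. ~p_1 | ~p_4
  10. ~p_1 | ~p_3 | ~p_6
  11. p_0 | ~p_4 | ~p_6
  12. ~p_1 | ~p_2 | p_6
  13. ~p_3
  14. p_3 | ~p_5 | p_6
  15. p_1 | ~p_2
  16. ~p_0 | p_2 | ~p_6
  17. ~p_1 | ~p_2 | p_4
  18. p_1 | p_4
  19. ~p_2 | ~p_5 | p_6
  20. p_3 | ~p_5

Unit clause (p_6) forces p_6 = True.
Unit clause (~p_3) forces p_3 = False.
In (p_3 | ~p_5) only ~p_5 is left, so p_5 = False.
In (p_3 | ~p_4) only ~p_4 is left, so p_4 = False.
In (p_1 | p_4) only p_1 is left, so p_1 = True.
In (~p_1 | ~p_2 | p_4) only ~p_2 is left, so p_2 = False.
In (~p_0 | p_2 | ~p_6) only ~p_0 is left, so p_0 = False.
All clauses satisfied.

p_0=F, p_1=T, p_2=F, p_3=F, p_4=F, p_5=F, p_6=T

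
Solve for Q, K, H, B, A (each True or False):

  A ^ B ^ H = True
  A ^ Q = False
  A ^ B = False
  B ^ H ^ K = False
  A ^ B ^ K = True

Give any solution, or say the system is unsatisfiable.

Q=F, K=T, H=T, B=F, A=F

A ^ B ^ H = F ^ F ^ T = True ✓
A ^ Q = F ^ F = False ✓
A ^ B = F ^ F = False ✓
B ^ H ^ K = F ^ T ^ T = False ✓
A ^ B ^ K = F ^ F ^ T = True ✓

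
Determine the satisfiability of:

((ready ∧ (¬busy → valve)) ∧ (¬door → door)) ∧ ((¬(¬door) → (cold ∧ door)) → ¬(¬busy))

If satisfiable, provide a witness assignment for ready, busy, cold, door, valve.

ready=T, busy=T, cold=T, door=T, valve=F

  (ready ∧ (¬busy → valve)) ∧ (¬door → door) = True
    ready ∧ (¬busy → valve) = True
      ¬busy → valve = True
        ¬busy = False
    ¬door → door = True
      ¬door = False
  (¬(¬door) → (cold ∧ door)) → ¬(¬busy) = True
    ¬(¬door) → (cold ∧ door) = True
      ¬(¬door) = True
        ¬door = False
      cold ∧ door = True
    ¬(¬busy) = True
      ¬busy = False
Both conjuncts True, so the formula holds.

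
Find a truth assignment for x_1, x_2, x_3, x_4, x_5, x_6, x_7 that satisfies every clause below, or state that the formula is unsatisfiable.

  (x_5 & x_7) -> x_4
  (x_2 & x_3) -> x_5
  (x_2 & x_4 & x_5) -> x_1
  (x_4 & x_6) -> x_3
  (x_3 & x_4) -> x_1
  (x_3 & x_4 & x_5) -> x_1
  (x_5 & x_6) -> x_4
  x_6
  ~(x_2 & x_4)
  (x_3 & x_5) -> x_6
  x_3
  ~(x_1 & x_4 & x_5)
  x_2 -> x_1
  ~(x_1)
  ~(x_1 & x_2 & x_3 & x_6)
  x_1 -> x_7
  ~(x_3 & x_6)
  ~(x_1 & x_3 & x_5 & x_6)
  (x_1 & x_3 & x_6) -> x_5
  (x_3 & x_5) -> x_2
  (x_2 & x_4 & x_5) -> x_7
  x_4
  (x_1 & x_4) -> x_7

Case x_3 = True:
  (~x_3 | ~x_6) forces x_6 = False.
  Clause (x_6) is falsified — contradiction.
Case x_3 = False:
  Clause (x_3) is falsified — contradiction.
Both cases fail, so the formula is unsatisfiable.

UNSATISFIABLE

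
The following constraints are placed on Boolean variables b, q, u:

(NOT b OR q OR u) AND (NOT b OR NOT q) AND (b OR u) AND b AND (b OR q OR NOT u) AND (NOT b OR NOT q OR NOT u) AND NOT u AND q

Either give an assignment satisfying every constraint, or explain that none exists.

The formula is unsatisfiable.

Case b = True:
  (NOT b OR NOT q) forces q = False.
  Clause (q) is falsified — contradiction.
Case b = False:
  Clause (b) is falsified — contradiction.
Both cases fail, so the formula is unsatisfiable.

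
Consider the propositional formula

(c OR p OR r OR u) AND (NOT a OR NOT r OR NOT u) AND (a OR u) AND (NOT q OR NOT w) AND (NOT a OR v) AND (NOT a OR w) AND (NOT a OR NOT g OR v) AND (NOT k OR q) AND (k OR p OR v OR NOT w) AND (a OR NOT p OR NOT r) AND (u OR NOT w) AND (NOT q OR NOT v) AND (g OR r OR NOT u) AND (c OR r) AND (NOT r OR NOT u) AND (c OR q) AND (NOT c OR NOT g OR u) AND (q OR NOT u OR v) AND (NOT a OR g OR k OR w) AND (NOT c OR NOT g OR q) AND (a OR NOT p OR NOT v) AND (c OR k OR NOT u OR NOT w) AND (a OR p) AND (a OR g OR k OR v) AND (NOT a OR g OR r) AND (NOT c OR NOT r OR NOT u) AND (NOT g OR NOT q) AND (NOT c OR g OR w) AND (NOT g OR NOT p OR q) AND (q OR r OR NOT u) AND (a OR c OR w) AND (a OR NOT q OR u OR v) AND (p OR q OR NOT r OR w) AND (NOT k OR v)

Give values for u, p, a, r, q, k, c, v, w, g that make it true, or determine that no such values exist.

Case u = True:
  (NOT r OR NOT u) forces r = False.
  (g OR r OR NOT u) forces g = True.
  (c OR r) forces c = True.
  (NOT c OR NOT g OR q) forces q = True.
  Clause (NOT g OR NOT q) is falsified — contradiction.
Case u = False:
  (a OR u) forces a = True.
  (NOT a OR v) forces v = True.
  (NOT a OR w) forces w = True.
  Clause (u OR NOT w) is falsified — contradiction.
Both cases fail, so the formula is unsatisfiable.

The formula is unsatisfiable.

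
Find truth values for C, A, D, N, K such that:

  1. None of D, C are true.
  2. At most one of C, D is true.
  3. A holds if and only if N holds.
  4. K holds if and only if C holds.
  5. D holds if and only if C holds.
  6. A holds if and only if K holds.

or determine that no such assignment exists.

C = False, A = False, D = False, N = False, K = False

  (1) {D, C}: 0 true — none ✓
  (2) {C, D}: 0 true — at most one ✓
  (3) A=F, N=F — same ✓
  (4) K=F, C=F — same ✓
  (5) D=F, C=F — same ✓
  (6) A=F, K=F — same ✓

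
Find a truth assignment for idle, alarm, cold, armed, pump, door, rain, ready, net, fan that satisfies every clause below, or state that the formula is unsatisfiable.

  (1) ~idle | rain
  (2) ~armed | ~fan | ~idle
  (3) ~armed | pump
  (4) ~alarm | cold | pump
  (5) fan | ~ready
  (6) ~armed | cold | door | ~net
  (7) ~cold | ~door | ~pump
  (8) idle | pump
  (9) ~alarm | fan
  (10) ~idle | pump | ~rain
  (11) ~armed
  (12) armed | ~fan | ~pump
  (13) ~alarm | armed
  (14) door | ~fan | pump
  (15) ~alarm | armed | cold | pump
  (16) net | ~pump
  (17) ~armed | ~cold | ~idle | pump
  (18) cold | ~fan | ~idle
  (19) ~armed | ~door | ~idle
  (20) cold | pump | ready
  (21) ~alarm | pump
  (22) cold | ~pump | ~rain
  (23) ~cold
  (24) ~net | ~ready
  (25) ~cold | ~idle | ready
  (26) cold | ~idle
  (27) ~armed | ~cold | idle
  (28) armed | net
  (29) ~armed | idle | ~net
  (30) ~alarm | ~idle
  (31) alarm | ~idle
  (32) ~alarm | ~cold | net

idle: False, alarm: False, cold: False, armed: False, pump: True, door: False, rain: False, ready: False, net: True, fan: False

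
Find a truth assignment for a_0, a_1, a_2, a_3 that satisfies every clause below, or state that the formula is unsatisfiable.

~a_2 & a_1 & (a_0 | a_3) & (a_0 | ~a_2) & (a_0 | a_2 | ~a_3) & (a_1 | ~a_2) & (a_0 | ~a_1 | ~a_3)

Unit clause (~a_2) forces a_2 = False.
Unit clause (a_1) forces a_1 = True.
Try a_0 = False:
  (a_0 | a_3) forces a_3 = True.
  clause (a_0 | a_2 | ~a_3) is falsified — backtrack.
So a_0 = True.
Set a_3 = True.
Check each clause:
  (~a_2): ~a_2 holds.
  (a_1): a_1 holds.
  (a_0 | a_3): a_0 holds.
  (a_0 | ~a_2): a_0 holds.
  (a_0 | a_2 | ~a_3): a_0 holds.
  (a_1 | ~a_2): a_1 holds.
  (a_0 | ~a_1 | ~a_3): a_0 holds.
All clauses satisfied.

a_0=T; a_1=T; a_2=F; a_3=T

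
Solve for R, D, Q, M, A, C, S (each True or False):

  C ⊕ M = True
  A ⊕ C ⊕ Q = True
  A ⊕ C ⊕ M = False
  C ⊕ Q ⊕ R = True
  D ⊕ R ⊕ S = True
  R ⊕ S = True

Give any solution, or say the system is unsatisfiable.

R: True, D: False, Q: False, M: True, A: True, C: False, S: False

C ⊕ M = F ⊕ T = True ✓
A ⊕ C ⊕ Q = T ⊕ F ⊕ F = True ✓
A ⊕ C ⊕ M = T ⊕ F ⊕ T = False ✓
C ⊕ Q ⊕ R = F ⊕ F ⊕ T = True ✓
D ⊕ R ⊕ S = F ⊕ T ⊕ F = True ✓
R ⊕ S = T ⊕ F = True ✓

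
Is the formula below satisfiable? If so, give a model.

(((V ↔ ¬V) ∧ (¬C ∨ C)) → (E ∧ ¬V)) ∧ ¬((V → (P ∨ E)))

V=T, E=F, P=F, C=T

  ((V ↔ ¬V) ∧ (¬C ∨ C)) → (E ∧ ¬V) = True
    (V ↔ ¬V) ∧ (¬C ∨ C) = False
      V ↔ ¬V = False
        ¬V = False
      ¬C ∨ C = True
        ¬C = False
    E ∧ ¬V = False
      ¬V = False
  ¬((V → (P ∨ E))) = True
    V → (P ∨ E) = False
      P ∨ E = False
Both conjuncts True, so the formula holds.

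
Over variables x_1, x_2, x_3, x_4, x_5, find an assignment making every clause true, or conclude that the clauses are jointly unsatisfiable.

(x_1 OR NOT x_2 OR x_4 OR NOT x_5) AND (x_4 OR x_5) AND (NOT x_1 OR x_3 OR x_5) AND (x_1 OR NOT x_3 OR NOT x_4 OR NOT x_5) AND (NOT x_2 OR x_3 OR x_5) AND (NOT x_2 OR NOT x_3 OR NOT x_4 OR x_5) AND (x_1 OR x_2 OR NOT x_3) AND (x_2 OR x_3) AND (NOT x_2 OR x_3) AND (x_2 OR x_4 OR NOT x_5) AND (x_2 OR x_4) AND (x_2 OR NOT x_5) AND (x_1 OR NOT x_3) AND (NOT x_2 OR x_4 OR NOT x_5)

x_1: True, x_2: True, x_3: True, x_4: True, x_5: True

Set x_1 = True.
Set x_2 = True.
  then (NOT x_2 OR x_3) forces x_3 = True.
Try x_4 = False:
  (x_4 OR x_5) forces x_5 = True.
  clause (NOT x_2 OR x_4 OR NOT x_5) is falsified — backtrack.
So x_4 = True.
  then (NOT x_2 OR NOT x_3 OR NOT x_4 OR x_5) forces x_5 = True.
All clauses satisfied.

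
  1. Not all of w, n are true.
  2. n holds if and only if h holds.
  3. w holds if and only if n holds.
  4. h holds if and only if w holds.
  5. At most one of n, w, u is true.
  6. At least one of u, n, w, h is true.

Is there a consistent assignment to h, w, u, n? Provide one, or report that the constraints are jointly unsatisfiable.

h = False; w = False; u = True; n = False

  (1) {w, n}: 0/2 true — not all ✓
  (2) n=F, h=F — same ✓
  (3) w=F, n=F — same ✓
  (4) h=F, w=F — same ✓
  (5) {n, w, u}: 1 true — at most one ✓
  (6) {u, n, w, h}: 1 true — at least one ✓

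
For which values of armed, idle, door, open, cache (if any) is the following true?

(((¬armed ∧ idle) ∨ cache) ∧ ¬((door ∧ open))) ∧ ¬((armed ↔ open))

armed=F, idle=F, door=F, open=T, cache=T

  ((¬armed ∧ idle) ∨ cache) ∧ ¬((door ∧ open)) = True
    (¬armed ∧ idle) ∨ cache = True
      ¬armed ∧ idle = False
        ¬armed = True
    ¬((door ∧ open)) = True
      door ∧ open = False
  ¬((armed ↔ open)) = True
    armed ↔ open = False
Both conjuncts True, so the formula holds.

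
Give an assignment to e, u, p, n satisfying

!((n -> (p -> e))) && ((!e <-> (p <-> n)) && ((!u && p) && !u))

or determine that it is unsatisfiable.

e: False; u: False; p: True; n: True

  !((n -> (p -> e))) = True
    n -> (p -> e) = False
      p -> e = False
  (!e <-> (p <-> n)) && ((!u && p) && !u) = True
    !e <-> (p <-> n) = True
      !e = True
      p <-> n = True
    (!u && p) && !u = True
      !u && p = True
        !u = True
      !u = True
Both conjuncts True, so the formula holds.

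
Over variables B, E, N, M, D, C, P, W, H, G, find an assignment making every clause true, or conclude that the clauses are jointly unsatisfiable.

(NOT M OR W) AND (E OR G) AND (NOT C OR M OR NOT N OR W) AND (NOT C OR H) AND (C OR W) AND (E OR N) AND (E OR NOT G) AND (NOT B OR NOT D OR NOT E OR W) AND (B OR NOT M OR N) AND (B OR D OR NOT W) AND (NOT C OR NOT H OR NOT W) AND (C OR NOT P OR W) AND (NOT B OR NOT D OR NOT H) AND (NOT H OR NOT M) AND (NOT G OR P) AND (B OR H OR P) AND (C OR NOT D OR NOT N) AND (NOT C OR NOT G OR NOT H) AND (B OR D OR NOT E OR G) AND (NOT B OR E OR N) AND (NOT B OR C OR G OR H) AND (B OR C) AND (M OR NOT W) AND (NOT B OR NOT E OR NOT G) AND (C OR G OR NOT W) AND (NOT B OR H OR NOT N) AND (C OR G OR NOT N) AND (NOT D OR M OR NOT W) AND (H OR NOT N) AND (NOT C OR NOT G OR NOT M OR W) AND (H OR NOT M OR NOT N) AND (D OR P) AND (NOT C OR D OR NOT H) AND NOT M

Unit clause (NOT M) forces M = False.
In (M OR NOT W) only NOT W is left, so W = False.
In (C OR W) only C is left, so C = True.
In (NOT C OR M OR NOT N OR W) only NOT N is left, so N = False.
In (NOT C OR H) only H is left, so H = True.
In (E OR N) only E is left, so E = True.
In (NOT C OR NOT G OR NOT H) only NOT G is left, so G = False.
In (NOT C OR D OR NOT H) only D is left, so D = True.
In (NOT B OR NOT D OR NOT E OR W) only NOT B is left, so B = False.
Set P = False.
All clauses satisfied.

B = False, E = True, N = False, M = False, D = True, C = True, P = False, W = False, H = True, G = False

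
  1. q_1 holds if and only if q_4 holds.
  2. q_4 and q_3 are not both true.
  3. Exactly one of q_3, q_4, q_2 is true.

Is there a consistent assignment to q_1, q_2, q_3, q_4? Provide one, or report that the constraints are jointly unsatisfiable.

q_1 = False; q_2 = True; q_3 = False; q_4 = False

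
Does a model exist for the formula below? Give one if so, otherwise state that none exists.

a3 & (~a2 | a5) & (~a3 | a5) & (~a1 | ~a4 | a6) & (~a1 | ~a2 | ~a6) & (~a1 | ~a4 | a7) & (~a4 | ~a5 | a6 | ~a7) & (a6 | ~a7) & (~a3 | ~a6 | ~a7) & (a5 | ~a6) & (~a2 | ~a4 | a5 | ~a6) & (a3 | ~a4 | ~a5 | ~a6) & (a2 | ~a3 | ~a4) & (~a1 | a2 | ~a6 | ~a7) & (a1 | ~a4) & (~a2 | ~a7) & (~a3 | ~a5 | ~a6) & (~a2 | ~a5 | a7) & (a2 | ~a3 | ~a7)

Unit clause (a3) forces a3 = True.
In (~a3 | a5) only a5 is left, so a5 = True.
In (~a3 | ~a5 | ~a6) only ~a6 is left, so a6 = False.
In (a6 | ~a7) only ~a7 is left, so a7 = False.
In (~a2 | ~a5 | a7) only ~a2 is left, so a2 = False.
In (a2 | ~a3 | ~a4) only ~a4 is left, so a4 = False.
Set a1 = True.
All clauses satisfied.

a1=T, a2=F, a3=T, a4=F, a5=T, a6=F, a7=F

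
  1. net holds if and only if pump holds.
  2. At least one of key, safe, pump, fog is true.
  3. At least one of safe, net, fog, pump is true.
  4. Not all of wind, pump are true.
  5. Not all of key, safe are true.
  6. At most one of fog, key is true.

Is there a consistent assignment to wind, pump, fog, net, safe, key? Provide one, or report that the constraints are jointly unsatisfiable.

wind: False; pump: True; fog: True; net: True; safe: False; key: False

  (1) net=T, pump=T — same ✓
  (2) {key, safe, pump, fog}: 2 true — at least one ✓
  (3) {safe, net, fog, pump}: 3 true — at least one ✓
  (4) {wind, pump}: 1/2 true — not all ✓
  (5) {key, safe}: 0/2 true — not all ✓
  (6) {fog, key}: 1 true — at most one ✓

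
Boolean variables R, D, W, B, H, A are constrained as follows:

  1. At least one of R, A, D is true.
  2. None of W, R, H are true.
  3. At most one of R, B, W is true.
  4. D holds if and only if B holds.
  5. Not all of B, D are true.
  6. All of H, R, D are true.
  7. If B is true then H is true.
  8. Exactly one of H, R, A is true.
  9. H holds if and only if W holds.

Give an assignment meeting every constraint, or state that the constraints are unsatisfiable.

Case R = True:
  Constraint (2) is violated (R=T) — contradiction.
Case R = False:
  Constraint (6) is violated (R=F) — contradiction.
Both cases fail — unsatisfiable.

Unsatisfiable — no assignment works.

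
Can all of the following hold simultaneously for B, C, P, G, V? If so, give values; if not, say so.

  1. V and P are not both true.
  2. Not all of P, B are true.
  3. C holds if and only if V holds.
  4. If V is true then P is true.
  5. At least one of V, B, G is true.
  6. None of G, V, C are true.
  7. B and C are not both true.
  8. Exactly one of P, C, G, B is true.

B = True, C = False, P = False, G = False, V = False

  (1) V=F, P=F — not both ✓
  (2) {P, B}: 1/2 true — not all ✓
  (3) C=F, V=F — same ✓
  (4) V=F ⇒ P: vacuous ✓
  (5) {V, B, G}: 1 true — at least one ✓
  (6) {G, V, C}: 0 true — none ✓
  (7) B=T, C=F — not both ✓
  (8) {P, C, G, B}: 1 true — exactly one ✓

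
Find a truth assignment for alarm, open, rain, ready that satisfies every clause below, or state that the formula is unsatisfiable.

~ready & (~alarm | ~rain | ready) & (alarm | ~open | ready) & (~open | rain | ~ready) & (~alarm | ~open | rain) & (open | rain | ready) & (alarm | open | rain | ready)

Unit clause (~ready) forces ready = False.
Set alarm = False.
  then (alarm | ~open | ready) forces open = False.
  then (open | rain | ready) forces rain = True.
Check each clause:
  (~ready): ~ready holds.
  (~alarm | ~rain | ready): ~alarm holds.
  (alarm | ~open | ready): ~open holds.
  (~open | rain | ~ready): ~open holds.
  (~alarm | ~open | rain): ~alarm holds.
  (open | rain | ready): rain holds.
  (alarm | open | rain | ready): rain holds.
All clauses satisfied.

alarm = False; open = False; rain = True; ready = False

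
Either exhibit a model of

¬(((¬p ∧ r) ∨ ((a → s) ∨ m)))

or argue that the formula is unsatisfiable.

a = True; m = False; s = False; r = False; p = False

  ¬(((¬p ∧ r) ∨ ((a → s) ∨ m))) = True
    (¬p ∧ r) ∨ ((a → s) ∨ m) = False
      ¬p ∧ r = False
        ¬p = True
      (a → s) ∨ m = False
        a → s = False
The formula evaluates to True.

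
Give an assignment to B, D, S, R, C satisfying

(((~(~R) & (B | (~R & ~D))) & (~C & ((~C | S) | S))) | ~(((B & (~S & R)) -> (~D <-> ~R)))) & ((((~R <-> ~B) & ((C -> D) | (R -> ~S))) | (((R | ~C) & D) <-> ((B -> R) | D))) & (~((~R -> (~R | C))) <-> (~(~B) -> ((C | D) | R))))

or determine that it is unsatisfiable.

Case R = True: the conjunct ~((~R -> (~R | C))) <-> (~(~B) -> ((C | D) | R)) becomes ~True <-> (~(~B) -> True) = False.
Case R = False: the conjunct ((~(~R) & (B | (~R & ~D))) & (~C & ((~C | S) | S))) | ~(((B & (~S & R)) -> (~D <-> ~R))) becomes (False & (~C & ((~C | S) | S))) | ~True = False.
Both cases fail — unsatisfiable.

Unsatisfiable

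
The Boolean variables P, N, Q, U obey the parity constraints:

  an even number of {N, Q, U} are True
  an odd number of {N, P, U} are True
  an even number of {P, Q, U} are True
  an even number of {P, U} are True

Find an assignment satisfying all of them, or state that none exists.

P=T; N=T; Q=F; U=T

{N, Q, U}: 2 true → even ✓
{N, P, U}: 3 true → odd ✓
{P, Q, U}: 2 true → even ✓
{P, U}: 2 true → even ✓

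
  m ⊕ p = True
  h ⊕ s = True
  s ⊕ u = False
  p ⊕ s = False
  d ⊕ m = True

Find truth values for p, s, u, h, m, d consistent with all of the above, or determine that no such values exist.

p: False, s: False, u: False, h: True, m: True, d: False

m ⊕ p = T ⊕ F = True ✓
h ⊕ s = T ⊕ F = True ✓
s ⊕ u = F ⊕ F = False ✓
p ⊕ s = F ⊕ F = False ✓
d ⊕ m = F ⊕ T = True ✓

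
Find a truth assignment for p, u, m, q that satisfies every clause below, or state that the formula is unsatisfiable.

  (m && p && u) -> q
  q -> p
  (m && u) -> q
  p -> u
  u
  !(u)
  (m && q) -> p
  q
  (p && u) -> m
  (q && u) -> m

Case u = True:
  Clause (!u) is falsified — contradiction.
Case u = False:
  Clause (u) is falsified — contradiction.
Both cases fail, so the formula is unsatisfiable.

The formula is unsatisfiable.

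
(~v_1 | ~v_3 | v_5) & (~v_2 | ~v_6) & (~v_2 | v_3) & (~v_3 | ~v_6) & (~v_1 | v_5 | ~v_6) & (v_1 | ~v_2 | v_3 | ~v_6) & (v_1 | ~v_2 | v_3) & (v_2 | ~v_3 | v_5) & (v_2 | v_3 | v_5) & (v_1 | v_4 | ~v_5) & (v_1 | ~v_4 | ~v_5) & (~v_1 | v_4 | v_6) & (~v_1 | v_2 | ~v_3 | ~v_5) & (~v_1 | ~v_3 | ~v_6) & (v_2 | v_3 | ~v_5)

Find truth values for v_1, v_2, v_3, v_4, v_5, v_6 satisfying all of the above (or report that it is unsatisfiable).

Set v_1 = False.
Set v_2 = True.
  then (~v_2 | ~v_6) forces v_6 = False.
  then (~v_2 | v_3) forces v_3 = True.
Set v_4 = True.
  then (v_1 | ~v_4 | ~v_5) forces v_5 = False.
All clauses satisfied.

v_1 = False, v_2 = True, v_3 = True, v_4 = True, v_5 = False, v_6 = False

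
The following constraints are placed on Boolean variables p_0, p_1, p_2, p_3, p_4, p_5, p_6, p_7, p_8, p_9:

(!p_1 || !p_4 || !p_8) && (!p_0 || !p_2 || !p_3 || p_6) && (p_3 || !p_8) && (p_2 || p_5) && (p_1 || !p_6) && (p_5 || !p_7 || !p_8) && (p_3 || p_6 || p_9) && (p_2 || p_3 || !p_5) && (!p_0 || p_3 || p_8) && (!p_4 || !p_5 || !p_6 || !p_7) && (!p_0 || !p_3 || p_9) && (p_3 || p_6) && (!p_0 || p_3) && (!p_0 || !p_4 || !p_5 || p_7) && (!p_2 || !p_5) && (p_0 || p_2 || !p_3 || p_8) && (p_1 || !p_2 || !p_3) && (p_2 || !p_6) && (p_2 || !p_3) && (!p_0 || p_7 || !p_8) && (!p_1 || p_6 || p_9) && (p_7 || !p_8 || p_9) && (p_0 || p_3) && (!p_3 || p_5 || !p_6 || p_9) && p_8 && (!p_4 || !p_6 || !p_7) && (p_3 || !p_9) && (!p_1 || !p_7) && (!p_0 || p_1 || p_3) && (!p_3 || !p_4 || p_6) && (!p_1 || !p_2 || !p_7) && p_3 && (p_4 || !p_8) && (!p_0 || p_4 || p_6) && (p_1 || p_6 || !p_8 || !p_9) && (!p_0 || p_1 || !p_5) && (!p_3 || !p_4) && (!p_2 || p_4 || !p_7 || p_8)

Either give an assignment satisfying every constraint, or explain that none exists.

Case p_4 = True:
  (p_8) forces p_8 = True.
  (!p_1 || !p_4 || !p_8) forces p_1 = False.
  (p_3 || !p_8) forces p_3 = True.
  Clause (!p_3 || !p_4) is falsified — contradiction.
Case p_4 = False:
  (p_8) forces p_8 = True.
  Clause (p_4 || !p_8) is falsified — contradiction.
Both cases fail, so the formula is unsatisfiable.

The formula is unsatisfiable.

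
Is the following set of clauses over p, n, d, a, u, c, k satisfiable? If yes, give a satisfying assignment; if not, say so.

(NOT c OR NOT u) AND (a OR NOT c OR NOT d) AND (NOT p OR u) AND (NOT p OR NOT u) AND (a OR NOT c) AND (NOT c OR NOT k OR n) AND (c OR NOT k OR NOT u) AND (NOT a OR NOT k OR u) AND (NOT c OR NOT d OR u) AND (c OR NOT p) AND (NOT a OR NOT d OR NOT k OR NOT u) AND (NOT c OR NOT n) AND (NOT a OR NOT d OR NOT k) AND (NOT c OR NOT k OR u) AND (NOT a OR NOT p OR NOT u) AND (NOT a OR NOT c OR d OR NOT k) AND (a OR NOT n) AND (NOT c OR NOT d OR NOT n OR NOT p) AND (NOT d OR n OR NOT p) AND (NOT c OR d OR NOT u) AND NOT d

p: False, n: False, d: False, a: True, u: False, c: True, k: False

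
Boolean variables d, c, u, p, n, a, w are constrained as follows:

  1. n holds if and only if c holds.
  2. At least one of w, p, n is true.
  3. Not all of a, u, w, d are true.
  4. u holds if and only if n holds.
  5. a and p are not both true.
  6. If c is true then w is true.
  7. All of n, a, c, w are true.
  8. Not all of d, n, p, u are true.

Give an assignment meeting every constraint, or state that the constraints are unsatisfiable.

d = False; c = True; u = True; p = False; n = True; a = True; w = True

  (1) n=T, c=T — same ✓
  (2) {w, p, n}: 2 true — at least one ✓
  (3) {a, u, w, d}: 3/4 true — not all ✓
  (4) u=T, n=T — same ✓
  (5) a=T, p=F — not both ✓
  (6) c=T ⇒ w: T ✓
  (7) {n, a, c, w}: all 4 true ✓
  (8) {d, n, p, u}: 2/4 true — not all ✓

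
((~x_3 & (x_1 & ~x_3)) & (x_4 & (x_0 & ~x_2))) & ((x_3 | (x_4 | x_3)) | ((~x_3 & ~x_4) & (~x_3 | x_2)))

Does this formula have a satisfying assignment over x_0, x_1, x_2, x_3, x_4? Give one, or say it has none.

x_0 = True; x_1 = True; x_2 = False; x_3 = False; x_4 = True

  (~x_3 & (x_1 & ~x_3)) & (x_4 & (x_0 & ~x_2)) = True
    ~x_3 & (x_1 & ~x_3) = True
      ~x_3 = True
      x_1 & ~x_3 = True
        ~x_3 = True
    x_4 & (x_0 & ~x_2) = True
      x_0 & ~x_2 = True
        ~x_2 = True
  (x_3 | (x_4 | x_3)) | ((~x_3 & ~x_4) & (~x_3 | x_2)) = True
    x_3 | (x_4 | x_3) = True
      x_4 | x_3 = True
    (~x_3 & ~x_4) & (~x_3 | x_2) = False
      ~x_3 & ~x_4 = False
        ~x_3 = True
        ~x_4 = False
      ~x_3 | x_2 = True
        ~x_3 = True
Both conjuncts True, so the formula holds.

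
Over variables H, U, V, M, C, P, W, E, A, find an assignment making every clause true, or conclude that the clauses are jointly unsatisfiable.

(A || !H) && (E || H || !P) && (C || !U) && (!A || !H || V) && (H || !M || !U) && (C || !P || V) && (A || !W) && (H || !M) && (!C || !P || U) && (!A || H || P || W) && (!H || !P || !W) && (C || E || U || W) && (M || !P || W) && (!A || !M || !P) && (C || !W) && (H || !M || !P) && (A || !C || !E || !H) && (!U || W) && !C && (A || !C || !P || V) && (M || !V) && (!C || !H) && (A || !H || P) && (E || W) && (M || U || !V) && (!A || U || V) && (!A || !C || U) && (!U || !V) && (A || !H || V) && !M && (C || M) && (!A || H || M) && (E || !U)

Case M = True:
  Clause (!M) is falsified — contradiction.
Case M = False:
  (!C) forces C = False.
  Clause (C || M) is falsified — contradiction.
Both cases fail, so the formula is unsatisfiable.

Unsatisfiable — no assignment works.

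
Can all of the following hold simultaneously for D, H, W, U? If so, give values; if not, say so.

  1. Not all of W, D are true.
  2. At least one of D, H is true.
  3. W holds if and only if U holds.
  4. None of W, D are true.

D = False; H = True; W = False; U = False

  (1) {W, D}: 0/2 true — not all ✓
  (2) {D, H}: 1 true — at least one ✓
  (3) W=F, U=F — same ✓
  (4) {W, D}: 0 true — none ✓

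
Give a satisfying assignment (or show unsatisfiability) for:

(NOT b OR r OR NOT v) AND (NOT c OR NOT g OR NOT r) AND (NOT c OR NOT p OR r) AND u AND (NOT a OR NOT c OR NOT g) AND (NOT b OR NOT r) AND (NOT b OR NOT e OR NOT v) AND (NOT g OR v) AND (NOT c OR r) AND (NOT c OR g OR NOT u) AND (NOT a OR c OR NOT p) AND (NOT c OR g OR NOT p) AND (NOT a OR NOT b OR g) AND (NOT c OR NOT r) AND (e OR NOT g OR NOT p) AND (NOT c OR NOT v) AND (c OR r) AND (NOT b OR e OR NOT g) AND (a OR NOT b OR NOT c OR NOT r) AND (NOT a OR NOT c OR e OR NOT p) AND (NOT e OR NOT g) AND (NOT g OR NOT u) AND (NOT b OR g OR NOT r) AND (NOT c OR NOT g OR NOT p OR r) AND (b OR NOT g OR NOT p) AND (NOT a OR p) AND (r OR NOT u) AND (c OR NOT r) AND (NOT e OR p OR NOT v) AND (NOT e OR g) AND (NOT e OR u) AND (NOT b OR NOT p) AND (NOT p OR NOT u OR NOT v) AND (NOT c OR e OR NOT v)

Unsatisfiable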